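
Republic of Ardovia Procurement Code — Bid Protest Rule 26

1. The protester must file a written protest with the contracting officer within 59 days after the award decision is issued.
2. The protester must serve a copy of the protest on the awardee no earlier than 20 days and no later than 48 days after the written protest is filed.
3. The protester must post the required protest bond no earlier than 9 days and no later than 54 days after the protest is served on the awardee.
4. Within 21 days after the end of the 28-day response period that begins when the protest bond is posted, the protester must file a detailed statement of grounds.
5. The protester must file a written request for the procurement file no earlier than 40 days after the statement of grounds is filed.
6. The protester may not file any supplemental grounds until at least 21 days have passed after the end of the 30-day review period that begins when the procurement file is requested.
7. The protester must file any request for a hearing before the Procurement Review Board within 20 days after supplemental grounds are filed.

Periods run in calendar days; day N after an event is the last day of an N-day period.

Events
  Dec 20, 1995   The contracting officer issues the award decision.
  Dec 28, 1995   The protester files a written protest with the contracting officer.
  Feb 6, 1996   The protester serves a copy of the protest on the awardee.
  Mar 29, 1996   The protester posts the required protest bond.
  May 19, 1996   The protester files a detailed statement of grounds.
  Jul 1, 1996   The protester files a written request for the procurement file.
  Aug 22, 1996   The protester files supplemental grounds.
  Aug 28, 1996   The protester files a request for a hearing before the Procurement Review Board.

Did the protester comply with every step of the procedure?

No

Step 1 — counting 59 days from Dec 20, 1995 (when the award decision is issued) gives a deadline of Feb 17, 1996; Dec 28, 1995 is within that limit.
Step 2 — 20 and 48 days from Dec 28, 1995 (when the written protest is filed) are Jan 17, 1996 and Feb 14, 1996 respectively; done Feb 6, 1996 — within the window.
Step 3 — 9 and 54 days from Feb 6, 1996 (when the protest is served on the awardee) are Feb 15, 1996 and Mar 31, 1996 respectively; done Mar 29, 1996, which is between those dates.
Step 4 — counting 21 days from Apr 26, 1996 (end of the 28-day response period, which began when the protest bond is posted on Mar 29, 1996) gives a deadline of May 17, 1996; done May 19, 1996 — 2 days late.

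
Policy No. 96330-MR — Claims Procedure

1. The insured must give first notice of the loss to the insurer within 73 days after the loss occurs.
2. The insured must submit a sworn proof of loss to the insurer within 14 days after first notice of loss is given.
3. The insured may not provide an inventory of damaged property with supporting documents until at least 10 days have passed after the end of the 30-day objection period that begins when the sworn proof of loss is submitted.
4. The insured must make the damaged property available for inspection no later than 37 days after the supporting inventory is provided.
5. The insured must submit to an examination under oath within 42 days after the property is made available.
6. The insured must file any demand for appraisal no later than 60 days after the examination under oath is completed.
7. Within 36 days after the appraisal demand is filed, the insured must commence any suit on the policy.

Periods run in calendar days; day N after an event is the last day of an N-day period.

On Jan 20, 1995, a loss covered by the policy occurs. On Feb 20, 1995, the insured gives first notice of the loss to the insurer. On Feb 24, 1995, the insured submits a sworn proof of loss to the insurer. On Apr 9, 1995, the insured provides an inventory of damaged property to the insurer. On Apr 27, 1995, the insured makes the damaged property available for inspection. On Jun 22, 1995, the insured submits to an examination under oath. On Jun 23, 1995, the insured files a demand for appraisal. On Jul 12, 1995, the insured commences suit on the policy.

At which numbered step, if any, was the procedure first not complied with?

Step 1: 73 days after Jan 20, 1995 (when the loss occurs) is Apr 3, 1995; completed Feb 20, 1995, before the deadline.
Step 2: 14 days after Feb 20, 1995 (when first notice of loss is given) is Mar 6, 1995; done Feb 24, 1995 — timely.
Step 3: the earliest permitted date is 10 days after Mar 26, 1995 (end of the 30-day objection period, which began when the sworn proof of loss is submitted on Feb 24, 1995), i.e. Apr 5, 1995; done Apr 9, 1995 — permitted.
Step 4: 37 days after Apr 9, 1995 (when the supporting inventory is provided) is May 16, 1995; Apr 27, 1995 is within that limit.
Step 5: 42 days after Apr 27, 1995 (when the property is made available) is Jun 8, 1995; Jun 22, 1995 misses that deadline by 14 days.
The analysis stops there.

Step 5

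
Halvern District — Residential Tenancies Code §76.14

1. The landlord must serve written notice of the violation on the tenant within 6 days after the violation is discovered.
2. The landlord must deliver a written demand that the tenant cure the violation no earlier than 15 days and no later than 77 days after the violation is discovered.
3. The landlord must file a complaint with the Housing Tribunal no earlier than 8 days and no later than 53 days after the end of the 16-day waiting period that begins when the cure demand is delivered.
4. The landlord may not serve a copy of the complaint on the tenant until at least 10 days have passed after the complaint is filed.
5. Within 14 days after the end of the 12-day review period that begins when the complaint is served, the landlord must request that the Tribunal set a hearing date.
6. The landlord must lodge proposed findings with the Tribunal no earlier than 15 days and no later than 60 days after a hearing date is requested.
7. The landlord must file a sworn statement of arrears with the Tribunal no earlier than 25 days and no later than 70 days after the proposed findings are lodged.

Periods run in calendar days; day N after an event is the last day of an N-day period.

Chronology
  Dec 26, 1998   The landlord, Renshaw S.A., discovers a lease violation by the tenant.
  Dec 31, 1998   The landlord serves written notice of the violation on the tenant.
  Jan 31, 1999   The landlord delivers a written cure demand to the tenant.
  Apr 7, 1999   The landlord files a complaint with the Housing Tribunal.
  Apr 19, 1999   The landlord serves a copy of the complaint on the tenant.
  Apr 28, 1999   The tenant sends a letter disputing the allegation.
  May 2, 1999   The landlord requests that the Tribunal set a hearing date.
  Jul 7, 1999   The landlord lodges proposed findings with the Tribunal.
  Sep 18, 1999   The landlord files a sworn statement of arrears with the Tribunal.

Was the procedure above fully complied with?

Step 1: 6 days after Dec 26, 1998 (when the violation is discovered) is Jan 1, 1999; Dec 31, 1998 is within that limit.
Step 2: the window is 15–77 days after Dec 26, 1998 (when the violation is discovered), so Jan 10, 1999 through Mar 13, 1999; done Jan 31, 1999 — within the window.
Step 3: the window is 8–53 days after Feb 16, 1999 (end of the 16-day waiting period, which began when the cure demand is delivered on Jan 31, 1999), so Feb 24, 1999 through Apr 10, 1999; Apr 7, 1999 falls inside that range.
Step 4: the earliest permitted date is 10 days after Apr 7, 1999 (when the complaint is filed), i.e. Apr 17, 1999; done Apr 19, 1999, after the minimum wait.
Step 5: 14 days after May 1, 1999 (end of the 12-day review period, which began when the complaint is served on Apr 19, 1999) is May 15, 1999; done May 2, 1999 — timely.
Step 6: the window is 15–60 days after May 2, 1999 (when a hearing date is requested), so May 17, 1999 through Jul 1, 1999; Jul 7, 1999 is 6 days past the end of the window.
The procedure was therefore not followed at step 6.

No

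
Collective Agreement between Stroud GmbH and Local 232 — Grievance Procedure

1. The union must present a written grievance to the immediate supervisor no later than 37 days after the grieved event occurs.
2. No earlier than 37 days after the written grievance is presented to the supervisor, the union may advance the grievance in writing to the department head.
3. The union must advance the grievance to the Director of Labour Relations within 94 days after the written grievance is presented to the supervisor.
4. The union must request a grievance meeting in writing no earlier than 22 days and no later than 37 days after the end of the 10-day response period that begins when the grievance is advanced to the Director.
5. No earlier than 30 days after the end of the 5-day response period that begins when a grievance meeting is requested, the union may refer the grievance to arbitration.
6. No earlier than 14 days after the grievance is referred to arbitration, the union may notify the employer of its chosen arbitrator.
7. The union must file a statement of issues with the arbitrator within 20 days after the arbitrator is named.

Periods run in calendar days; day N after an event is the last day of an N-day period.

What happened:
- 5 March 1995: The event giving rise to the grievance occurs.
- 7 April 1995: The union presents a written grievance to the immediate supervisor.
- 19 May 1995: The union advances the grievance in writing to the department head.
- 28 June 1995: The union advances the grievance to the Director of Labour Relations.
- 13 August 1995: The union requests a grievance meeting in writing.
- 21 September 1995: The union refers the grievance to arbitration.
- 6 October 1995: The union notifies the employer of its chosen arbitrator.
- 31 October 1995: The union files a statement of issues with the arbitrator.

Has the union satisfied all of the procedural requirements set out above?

No

Step 1: 37 days after 5 March 1995 (when the grieved event occurs) is 11 April 1995; completed 7 April 1995, before the deadline.
Step 2: the earliest permitted date is 37 days after 7 April 1995 (when the written grievance is presented to the supervisor), i.e. 14 May 1995; done 19 May 1995 — permitted.
Step 3: 94 days after 7 April 1995 (when the written grievance is presented to the supervisor) is 10 July 1995; done 28 June 1995 — timely.
Step 4: the window is 22–37 days after 8 July 1995 (end of the 10-day response period, which began when the grievance is advanced to the Director on 28 June 1995), so 30 July 1995 through 14 August 1995; done 13 August 1995, which is between those dates.
Step 5: the earliest permitted date is 30 days after 18 August 1995 (end of the 5-day response period, which began when a grievance meeting is requested on 13 August 1995), i.e. 17 September 1995; done 21 September 1995, after the minimum wait.
Step 6: the earliest permitted date is 14 days after 21 September 1995 (when the grievance is referred to arbitration), i.e. 5 October 1995; done 6 October 1995 — permitted.
Step 7: 20 days after 6 October 1995 (when the arbitrator is named) is 26 October 1995; not done until 31 October 1995, 5 days after the deadline.
No need to go further; step 7 was not satisfied.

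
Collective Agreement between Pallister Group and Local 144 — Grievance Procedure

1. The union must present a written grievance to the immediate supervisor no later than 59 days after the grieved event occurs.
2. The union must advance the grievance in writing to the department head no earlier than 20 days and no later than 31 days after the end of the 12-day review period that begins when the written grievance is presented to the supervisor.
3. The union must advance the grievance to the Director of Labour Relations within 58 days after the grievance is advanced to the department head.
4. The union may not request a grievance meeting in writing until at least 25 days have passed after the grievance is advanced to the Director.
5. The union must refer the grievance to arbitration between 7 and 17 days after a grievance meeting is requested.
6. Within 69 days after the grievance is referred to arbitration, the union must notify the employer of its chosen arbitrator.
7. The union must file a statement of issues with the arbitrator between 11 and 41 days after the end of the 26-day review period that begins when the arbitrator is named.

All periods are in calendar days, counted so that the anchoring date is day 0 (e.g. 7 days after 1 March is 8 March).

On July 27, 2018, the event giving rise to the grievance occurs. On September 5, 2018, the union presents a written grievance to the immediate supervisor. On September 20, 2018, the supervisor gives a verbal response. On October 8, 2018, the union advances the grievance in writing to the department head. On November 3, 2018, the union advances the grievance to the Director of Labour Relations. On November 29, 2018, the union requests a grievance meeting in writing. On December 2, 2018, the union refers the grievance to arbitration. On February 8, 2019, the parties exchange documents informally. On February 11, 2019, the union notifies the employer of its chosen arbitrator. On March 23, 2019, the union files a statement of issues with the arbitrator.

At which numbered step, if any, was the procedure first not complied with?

Step 5

Step 1: 59 days after July 27, 2018 (when the grieved event occurs) is September 24, 2018; completed September 5, 2018, before the deadline.
Step 2: the window is 20–31 days after September 17, 2018 (end of the 12-day review period, which began when the written grievance is presented to the supervisor on September 5, 2018), so October 7, 2018 through October 18, 2018; done October 8, 2018, which is between those dates.
Step 3: 58 days after October 8, 2018 (when the grievance is advanced to the department head) is December 5, 2018; done November 3, 2018 — timely.
Step 4: the earliest permitted date is 25 days after November 3, 2018 (when the grievance is advanced to the Director), i.e. November 28, 2018; done November 29, 2018, after the minimum wait.
Step 5: the window is 7–17 days after November 29, 2018 (when a grievance meeting is requested), so December 6, 2018 through December 16, 2018; done December 2, 2018 — 4 days before the window opened.
No need to go further; step 5 was not satisfied.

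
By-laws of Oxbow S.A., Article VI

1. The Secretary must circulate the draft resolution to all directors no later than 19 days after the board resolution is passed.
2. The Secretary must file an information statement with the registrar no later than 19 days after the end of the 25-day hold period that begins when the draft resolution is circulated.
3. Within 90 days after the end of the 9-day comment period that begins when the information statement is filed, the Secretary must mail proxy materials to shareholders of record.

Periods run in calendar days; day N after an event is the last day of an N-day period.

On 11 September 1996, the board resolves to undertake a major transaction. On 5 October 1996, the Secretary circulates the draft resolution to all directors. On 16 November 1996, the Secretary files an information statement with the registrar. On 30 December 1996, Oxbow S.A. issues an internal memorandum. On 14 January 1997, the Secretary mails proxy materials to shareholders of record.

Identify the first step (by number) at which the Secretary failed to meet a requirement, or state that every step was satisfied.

Step 1

Step 1 — counting 19 days from 11 September 1996 (when the board resolution is passed) gives a deadline of 30 September 1996; done 5 October 1996 — 5 days late.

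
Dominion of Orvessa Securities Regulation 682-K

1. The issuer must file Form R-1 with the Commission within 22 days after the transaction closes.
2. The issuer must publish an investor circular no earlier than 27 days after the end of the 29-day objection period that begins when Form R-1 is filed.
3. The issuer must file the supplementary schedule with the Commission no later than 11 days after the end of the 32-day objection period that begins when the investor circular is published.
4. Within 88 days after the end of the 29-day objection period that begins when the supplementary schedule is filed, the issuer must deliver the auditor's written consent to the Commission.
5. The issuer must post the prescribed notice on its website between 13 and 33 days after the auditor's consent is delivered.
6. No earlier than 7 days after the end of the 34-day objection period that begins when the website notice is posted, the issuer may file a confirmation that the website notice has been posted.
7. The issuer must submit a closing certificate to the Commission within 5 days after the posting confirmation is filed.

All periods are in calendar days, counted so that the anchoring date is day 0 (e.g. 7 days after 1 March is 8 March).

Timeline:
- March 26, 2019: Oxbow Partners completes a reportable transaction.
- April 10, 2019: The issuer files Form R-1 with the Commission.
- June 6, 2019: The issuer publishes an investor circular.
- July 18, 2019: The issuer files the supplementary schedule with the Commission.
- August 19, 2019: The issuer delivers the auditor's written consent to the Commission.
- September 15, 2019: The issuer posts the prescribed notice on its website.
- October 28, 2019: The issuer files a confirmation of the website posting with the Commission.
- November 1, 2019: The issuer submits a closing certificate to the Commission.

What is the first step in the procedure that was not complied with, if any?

None — every step was satisfied

(1) due by March 26, 2019 + 22 days = April 17, 2019; completed April 10, 2019, before the deadline.
(2) permitted from May 9, 2019 + 27 days = June 5, 2019 onward; done June 6, 2019, after the minimum wait.
(3) due by July 8, 2019 + 11 days = July 19, 2019; completed July 18, 2019, before the deadline.
(4) due by August 16, 2019 + 88 days = November 12, 2019; done August 19, 2019 — timely.
(5) the permitted window runs from August 19, 2019 + 13 = September 1, 2019 to August 19, 2019 + 33 = September 21, 2019; done September 15, 2019 — within the window.
(6) permitted from October 19, 2019 + 7 days = October 26, 2019 onward; October 28, 2019 is on or after that date.
(7) due by October 28, 2019 + 5 days = November 2, 2019; done November 1, 2019 — timely.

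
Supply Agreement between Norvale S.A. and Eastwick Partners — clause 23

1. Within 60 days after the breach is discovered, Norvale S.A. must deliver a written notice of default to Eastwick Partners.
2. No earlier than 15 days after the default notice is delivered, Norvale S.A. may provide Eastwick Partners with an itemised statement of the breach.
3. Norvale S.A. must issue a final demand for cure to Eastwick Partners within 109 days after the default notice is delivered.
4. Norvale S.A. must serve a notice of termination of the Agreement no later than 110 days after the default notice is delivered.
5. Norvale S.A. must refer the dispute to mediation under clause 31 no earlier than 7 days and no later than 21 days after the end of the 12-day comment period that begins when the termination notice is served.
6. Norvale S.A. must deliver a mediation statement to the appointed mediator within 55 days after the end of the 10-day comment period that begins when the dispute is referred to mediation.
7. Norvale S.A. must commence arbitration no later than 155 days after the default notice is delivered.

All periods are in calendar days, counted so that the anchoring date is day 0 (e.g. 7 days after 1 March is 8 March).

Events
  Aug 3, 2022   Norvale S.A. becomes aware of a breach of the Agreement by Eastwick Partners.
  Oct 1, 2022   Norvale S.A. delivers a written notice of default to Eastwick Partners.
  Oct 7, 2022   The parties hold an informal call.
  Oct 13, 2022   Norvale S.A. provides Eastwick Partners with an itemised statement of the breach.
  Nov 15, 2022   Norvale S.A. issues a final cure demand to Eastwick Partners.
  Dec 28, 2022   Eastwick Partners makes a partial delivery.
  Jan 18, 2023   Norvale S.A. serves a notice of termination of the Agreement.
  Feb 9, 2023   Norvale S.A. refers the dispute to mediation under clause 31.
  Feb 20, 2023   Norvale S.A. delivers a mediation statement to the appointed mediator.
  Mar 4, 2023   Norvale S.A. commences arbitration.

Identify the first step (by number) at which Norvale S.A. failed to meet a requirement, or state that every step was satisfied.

Step 2

Step 1 — counting 60 days from Aug 3, 2022 (when the breach is discovered) gives a deadline of Oct 2, 2022; done Oct 1, 2022 — timely.
Step 2 — must wait 15 days from Oct 1, 2022 (when the default notice is delivered), so not before Oct 16, 2022; done Oct 13, 2022 — 3 days too early.
Later steps need not be reached.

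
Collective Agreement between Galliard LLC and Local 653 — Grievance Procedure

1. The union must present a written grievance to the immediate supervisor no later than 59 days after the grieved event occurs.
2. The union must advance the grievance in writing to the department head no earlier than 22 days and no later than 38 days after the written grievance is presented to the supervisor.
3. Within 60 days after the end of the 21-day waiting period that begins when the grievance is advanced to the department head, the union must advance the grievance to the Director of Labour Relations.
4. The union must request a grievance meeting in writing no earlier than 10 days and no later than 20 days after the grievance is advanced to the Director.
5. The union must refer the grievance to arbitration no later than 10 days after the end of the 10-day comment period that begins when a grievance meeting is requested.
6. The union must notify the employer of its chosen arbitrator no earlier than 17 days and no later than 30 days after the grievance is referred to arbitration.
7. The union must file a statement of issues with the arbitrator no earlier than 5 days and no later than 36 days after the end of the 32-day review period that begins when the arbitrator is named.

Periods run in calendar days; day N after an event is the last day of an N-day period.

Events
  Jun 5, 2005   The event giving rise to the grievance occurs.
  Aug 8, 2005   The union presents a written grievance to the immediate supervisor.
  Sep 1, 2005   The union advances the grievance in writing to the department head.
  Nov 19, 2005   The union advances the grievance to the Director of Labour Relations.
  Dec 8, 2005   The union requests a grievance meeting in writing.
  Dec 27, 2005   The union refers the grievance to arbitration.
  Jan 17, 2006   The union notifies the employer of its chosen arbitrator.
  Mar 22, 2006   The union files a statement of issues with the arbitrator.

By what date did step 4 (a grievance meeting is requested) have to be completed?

Step 4 runs from Nov 19, 2005, when the grievance is advanced to the Director. The window is 10–20 days after Nov 19, 2005; it closes on Dec 9, 2005.

Dec 9, 2005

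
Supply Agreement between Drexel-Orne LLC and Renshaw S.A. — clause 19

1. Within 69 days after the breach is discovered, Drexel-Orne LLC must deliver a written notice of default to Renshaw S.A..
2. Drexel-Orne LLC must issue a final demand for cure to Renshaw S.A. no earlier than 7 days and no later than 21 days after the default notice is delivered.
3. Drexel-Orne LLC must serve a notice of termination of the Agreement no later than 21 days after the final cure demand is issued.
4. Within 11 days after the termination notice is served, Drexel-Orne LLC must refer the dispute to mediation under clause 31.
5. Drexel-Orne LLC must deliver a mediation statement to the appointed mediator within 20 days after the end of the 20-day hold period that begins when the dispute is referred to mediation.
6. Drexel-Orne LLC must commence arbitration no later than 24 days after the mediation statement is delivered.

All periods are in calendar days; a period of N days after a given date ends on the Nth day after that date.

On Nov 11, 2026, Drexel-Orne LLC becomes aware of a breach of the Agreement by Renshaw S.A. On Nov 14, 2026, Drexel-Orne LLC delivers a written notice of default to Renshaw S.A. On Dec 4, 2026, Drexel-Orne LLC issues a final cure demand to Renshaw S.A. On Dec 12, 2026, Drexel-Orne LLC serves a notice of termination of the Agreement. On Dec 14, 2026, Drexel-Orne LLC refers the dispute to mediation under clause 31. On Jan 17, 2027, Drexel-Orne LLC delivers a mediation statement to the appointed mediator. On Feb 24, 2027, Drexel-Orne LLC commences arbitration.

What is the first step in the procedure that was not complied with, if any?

Step 1: 69 days after Nov 11, 2026 (when the breach is discovered) is Jan 19, 2027; done Nov 14, 2026 — timely.
Step 2: the window is 7–21 days after Nov 14, 2026 (when the default notice is delivered), so Nov 21, 2026 through Dec 5, 2026; done Dec 4, 2026 — within the window.
Step 3: 21 days after Dec 4, 2026 (when the final cure demand is issued) is Dec 25, 2026; completed Dec 12, 2026, before the deadline.
Step 4: 11 days after Dec 12, 2026 (when the termination notice is served) is Dec 23, 2026; completed Dec 14, 2026, before the deadline.
Step 5: 20 days after Jan 3, 2027 (end of the 20-day hold period, which began when the dispute is referred to mediation on Dec 14, 2026) is Jan 23, 2027; done Jan 17, 2027 — timely.
Step 6: 24 days after Jan 17, 2027 (when the mediation statement is delivered) is Feb 10, 2027; not done until Feb 24, 2027, 14 days after the deadline.

Step 6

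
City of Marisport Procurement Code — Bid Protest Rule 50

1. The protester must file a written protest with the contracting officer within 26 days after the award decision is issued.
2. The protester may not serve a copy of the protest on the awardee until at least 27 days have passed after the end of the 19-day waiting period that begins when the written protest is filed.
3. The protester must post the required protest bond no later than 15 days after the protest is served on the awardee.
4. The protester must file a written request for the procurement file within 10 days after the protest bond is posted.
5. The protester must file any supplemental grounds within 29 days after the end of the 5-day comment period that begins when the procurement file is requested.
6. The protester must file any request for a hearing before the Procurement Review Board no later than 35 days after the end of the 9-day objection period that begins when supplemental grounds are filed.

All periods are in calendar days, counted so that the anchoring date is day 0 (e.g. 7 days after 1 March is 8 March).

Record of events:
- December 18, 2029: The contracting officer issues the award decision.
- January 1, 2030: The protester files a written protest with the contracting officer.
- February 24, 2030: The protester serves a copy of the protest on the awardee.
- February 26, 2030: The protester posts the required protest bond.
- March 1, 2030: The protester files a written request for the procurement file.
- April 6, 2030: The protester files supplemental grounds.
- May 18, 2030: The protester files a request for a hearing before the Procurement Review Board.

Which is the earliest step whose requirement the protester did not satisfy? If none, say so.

Step 5

Step 1 — counting 26 days from December 18, 2029 (when the award decision is issued) gives a deadline of January 13, 2030; done January 1, 2030 — timely.
Step 2 — must wait 27 days from January 20, 2030 (end of the 19-day waiting period, which began when the written protest is filed on January 1, 2030), so not before February 16, 2030; done February 24, 2030, after the minimum wait.
Step 3 — counting 15 days from February 24, 2030 (when the protest is served on the awardee) gives a deadline of March 11, 2030; done February 26, 2030 — timely.
Step 4 — counting 10 days from February 26, 2030 (when the protest bond is posted) gives a deadline of March 8, 2030; done March 1, 2030 — timely.
Step 5 — counting 29 days from March 6, 2030 (end of the 5-day comment period, which began when the procurement file is requested on March 1, 2030) gives a deadline of April 4, 2030; not done until April 6, 2030, 2 days after the deadline.
No need to go further; step 5 was not satisfied.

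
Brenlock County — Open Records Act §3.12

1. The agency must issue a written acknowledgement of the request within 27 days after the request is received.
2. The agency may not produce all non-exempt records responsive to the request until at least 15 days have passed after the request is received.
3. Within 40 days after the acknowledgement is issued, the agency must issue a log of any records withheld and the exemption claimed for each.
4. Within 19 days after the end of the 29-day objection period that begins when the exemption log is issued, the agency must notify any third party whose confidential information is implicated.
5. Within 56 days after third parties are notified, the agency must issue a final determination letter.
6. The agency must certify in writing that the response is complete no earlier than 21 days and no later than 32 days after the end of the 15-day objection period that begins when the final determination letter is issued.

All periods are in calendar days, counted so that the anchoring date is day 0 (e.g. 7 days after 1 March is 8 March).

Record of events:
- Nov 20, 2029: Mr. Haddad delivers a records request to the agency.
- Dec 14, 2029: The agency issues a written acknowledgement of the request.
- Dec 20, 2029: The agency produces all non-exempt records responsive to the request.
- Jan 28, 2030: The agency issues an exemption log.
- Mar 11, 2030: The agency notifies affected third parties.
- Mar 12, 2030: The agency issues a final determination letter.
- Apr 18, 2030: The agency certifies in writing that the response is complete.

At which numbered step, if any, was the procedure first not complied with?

(1) due by Nov 20, 2029 + 27 days = Dec 17, 2029; completed Dec 14, 2029, before the deadline.
(2) permitted from Nov 20, 2029 + 15 days = Dec 5, 2029 onward; Dec 20, 2029 is on or after that date.
(3) due by Dec 14, 2029 + 40 days = Jan 23, 2030; done Jan 28, 2030 — 5 days late.
The procedure was therefore not followed at step 3.

Step 3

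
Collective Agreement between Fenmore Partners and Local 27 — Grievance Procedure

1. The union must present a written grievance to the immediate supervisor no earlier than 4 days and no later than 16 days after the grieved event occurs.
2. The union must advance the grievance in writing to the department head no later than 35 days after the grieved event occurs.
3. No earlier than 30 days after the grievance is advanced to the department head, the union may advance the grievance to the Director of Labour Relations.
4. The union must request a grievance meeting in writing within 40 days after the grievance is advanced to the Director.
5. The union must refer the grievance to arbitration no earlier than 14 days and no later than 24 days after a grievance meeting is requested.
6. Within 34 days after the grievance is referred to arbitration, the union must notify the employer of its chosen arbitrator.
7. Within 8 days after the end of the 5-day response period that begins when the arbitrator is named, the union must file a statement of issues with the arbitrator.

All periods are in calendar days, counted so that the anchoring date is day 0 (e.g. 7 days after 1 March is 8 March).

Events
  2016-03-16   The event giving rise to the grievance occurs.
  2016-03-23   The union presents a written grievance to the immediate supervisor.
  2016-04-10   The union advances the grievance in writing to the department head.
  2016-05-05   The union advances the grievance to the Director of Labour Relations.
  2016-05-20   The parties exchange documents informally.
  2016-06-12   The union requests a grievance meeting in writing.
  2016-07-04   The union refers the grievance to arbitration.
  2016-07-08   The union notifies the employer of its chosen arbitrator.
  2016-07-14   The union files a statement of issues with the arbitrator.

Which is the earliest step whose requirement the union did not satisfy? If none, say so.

Step 3

Step 1 — 4 and 16 days from 2016-03-16 (when the grieved event occurs) are 2016-03-20 and 2016-04-01 respectively; done 2016-03-23, which is between those dates.
Step 2 — counting 35 days from 2016-03-16 (when the grieved event occurs) gives a deadline of 2016-04-20; done 2016-04-10 — timely.
Step 3 — must wait 30 days from 2016-04-10 (when the grievance is advanced to the department head), so not before 2016-05-10; done 2016-05-05 — 5 days too early.
That is the first point of non-compliance.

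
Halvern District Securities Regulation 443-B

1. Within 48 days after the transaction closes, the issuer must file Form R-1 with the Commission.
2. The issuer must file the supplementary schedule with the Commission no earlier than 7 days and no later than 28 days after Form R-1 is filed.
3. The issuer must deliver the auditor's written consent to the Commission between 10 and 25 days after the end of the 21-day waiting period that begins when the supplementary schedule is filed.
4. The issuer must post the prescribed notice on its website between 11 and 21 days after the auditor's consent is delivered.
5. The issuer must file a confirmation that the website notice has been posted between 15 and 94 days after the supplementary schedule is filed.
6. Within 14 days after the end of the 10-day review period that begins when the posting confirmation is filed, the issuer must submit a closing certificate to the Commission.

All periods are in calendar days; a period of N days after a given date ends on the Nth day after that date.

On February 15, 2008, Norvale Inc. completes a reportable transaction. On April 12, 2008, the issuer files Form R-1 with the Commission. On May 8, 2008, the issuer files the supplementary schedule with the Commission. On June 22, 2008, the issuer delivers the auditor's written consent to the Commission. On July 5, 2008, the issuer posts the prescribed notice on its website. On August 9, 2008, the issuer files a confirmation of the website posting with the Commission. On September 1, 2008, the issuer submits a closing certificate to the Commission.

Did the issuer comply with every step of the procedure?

Step 1 — counting 48 days from February 15, 2008 (when the transaction closes) gives a deadline of April 3, 2008; not done until April 12, 2008, 9 days after the deadline.

No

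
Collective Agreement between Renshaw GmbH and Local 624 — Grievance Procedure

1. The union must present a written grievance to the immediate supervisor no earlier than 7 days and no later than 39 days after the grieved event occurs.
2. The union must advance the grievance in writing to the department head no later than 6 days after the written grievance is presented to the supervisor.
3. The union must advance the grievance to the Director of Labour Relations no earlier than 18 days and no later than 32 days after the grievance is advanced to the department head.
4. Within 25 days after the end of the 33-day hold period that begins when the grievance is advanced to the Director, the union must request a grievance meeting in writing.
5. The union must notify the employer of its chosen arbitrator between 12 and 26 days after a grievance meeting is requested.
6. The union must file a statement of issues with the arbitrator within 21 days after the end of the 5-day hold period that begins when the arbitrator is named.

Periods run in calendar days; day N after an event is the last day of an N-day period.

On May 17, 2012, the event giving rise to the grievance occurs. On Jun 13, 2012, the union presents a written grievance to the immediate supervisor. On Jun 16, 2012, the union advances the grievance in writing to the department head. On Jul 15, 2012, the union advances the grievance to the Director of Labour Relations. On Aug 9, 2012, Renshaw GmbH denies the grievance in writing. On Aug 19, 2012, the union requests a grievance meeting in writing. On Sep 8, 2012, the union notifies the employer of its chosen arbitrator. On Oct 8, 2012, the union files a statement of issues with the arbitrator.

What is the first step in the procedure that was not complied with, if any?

Step 1 — 7 and 39 days from May 17, 2012 (when the grieved event occurs) are May 24, 2012 and Jun 25, 2012 respectively; done Jun 13, 2012, which is between those dates.
Step 2 — counting 6 days from Jun 13, 2012 (when the written grievance is presented to the supervisor) gives a deadline of Jun 19, 2012; Jun 16, 2012 is within that limit.
Step 3 — 18 and 32 days from Jun 16, 2012 (when the grievance is advanced to the department head) are Jul 4, 2012 and Jul 18, 2012 respectively; Jul 15, 2012 falls inside that range.
Step 4 — counting 25 days from Aug 17, 2012 (end of the 33-day hold period, which began when the grievance is advanced to the Director on Jul 15, 2012) gives a deadline of Sep 11, 2012; Aug 19, 2012 is within that limit.
Step 5 — 12 and 26 days from Aug 19, 2012 (when a grievance meeting is requested) are Aug 31, 2012 and Sep 14, 2012 respectively; done Sep 8, 2012, which is between those dates.
Step 6 — counting 21 days from Sep 13, 2012 (end of the 5-day hold period, which began when the arbitrator is named on Sep 8, 2012) gives a deadline of Oct 4, 2012; done Oct 8, 2012 — 4 days late.

Step 6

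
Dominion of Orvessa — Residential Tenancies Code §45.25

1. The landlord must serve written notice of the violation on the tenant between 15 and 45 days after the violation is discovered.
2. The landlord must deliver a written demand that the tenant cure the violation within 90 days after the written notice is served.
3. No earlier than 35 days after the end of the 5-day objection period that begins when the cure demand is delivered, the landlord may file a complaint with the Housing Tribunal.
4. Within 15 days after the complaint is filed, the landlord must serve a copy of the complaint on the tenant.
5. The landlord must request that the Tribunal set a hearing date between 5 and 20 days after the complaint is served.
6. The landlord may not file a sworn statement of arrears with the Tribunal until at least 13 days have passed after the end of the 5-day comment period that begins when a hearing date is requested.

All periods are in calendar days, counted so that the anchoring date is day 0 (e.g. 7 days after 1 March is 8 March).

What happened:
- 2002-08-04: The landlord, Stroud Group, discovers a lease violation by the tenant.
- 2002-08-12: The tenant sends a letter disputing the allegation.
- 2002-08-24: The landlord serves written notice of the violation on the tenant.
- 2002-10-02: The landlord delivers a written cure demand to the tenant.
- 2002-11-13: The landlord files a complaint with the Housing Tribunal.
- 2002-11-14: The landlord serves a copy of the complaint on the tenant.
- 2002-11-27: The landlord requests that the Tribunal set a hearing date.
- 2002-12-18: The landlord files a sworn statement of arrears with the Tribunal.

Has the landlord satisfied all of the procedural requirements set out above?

Step 1: the window is 15–45 days after 2002-08-04 (when the violation is discovered), so 2002-08-19 through 2002-09-18; done 2002-08-24 — within the window.
Step 2: 90 days after 2002-08-24 (when the written notice is served) is 2002-11-22; done 2002-10-02 — timely.
Step 3: the earliest permitted date is 35 days after 2002-10-07 (end of the 5-day objection period, which began when the cure demand is delivered on 2002-10-02), i.e. 2002-11-11; 2002-11-13 is on or after that date.
Step 4: 15 days after 2002-11-13 (when the complaint is filed) is 2002-11-28; done 2002-11-14 — timely.
Step 5: the window is 5–20 days after 2002-11-14 (when the complaint is served), so 2002-11-19 through 2002-12-04; 2002-11-27 falls inside that range.
Step 6: the earliest permitted date is 13 days after 2002-12-02 (end of the 5-day comment period, which began when a hearing date is requested on 2002-11-27), i.e. 2002-12-15; 2002-12-18 is on or after that date.

Yes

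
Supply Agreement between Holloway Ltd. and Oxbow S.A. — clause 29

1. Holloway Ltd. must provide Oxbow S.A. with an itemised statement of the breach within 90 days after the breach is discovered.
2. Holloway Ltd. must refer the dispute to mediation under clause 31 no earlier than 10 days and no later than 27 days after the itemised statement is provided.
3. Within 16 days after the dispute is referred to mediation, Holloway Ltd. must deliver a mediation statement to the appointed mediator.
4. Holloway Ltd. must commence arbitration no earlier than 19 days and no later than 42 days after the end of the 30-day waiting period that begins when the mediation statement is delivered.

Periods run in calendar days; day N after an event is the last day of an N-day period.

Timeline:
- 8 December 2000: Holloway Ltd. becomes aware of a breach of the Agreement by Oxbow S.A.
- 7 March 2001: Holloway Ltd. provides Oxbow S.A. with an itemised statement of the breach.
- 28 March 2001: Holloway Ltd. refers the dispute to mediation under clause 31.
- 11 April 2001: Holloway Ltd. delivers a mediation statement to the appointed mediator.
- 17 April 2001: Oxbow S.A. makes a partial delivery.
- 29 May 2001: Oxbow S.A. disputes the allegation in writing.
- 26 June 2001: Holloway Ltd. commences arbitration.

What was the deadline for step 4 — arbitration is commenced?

The mediation statement is delivered on 11 April 2001; the 30-day waiting period therefore ends 11 May 2001, and step 4 runs from that date. The window is 19–42 days after 11 May 2001; it closes on 22 June 2001.

22 June 2001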